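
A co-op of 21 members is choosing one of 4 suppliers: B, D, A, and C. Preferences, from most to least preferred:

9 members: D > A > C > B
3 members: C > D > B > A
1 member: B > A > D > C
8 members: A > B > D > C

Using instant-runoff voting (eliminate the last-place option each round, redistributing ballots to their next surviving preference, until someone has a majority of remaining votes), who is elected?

D

Round 1: B 1, D 9, A 8, C 3. Eliminate B.
Round 2: D 9, A 9, C 3. Eliminate C.
Round 3: D 12, A 9. D has a majority.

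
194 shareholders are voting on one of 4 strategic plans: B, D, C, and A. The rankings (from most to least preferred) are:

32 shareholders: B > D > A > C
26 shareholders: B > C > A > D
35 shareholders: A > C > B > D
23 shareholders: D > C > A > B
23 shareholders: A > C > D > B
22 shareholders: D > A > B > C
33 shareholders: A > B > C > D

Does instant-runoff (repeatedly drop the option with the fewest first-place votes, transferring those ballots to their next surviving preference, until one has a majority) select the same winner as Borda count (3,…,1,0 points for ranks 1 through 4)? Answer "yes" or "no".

Instant-runoff — R1 B 58, D 45, C 0, A 91 (C out); R2 B 58, D 45, A 91 (D out); R3 B 58, A 136 (A winner). Winner: A.
Borda — scores: B 297, D 222, C 247, A 398. Winner: A.
The two methods agree.

yes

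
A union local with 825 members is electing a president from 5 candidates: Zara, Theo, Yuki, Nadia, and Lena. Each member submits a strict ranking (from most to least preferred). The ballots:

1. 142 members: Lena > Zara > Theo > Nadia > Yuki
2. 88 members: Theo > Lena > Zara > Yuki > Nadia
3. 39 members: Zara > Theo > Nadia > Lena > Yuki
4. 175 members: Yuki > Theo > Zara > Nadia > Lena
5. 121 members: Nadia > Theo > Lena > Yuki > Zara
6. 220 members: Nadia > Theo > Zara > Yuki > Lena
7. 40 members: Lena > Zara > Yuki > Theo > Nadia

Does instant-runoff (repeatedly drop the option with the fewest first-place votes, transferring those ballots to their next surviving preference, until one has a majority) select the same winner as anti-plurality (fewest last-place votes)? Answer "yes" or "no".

no

Instant-runoff — R1 Zara 39, Theo 88, Yuki 175, Nadia 341, Lena 182 (Zara out); R2 Theo 127, Yuki 175, Nadia 341, Lena 182 (Theo out); R3 Yuki 175, Nadia 380, Lena 270 (Yuki out); R4 Nadia 555, Lena 270 (Nadia winner). Winner: Nadia.
Anti-plurality — last-place votes: Zara 121, Theo 0, Yuki 181, Nadia 128, Lena 395. Winner: Theo.
The two methods disagree.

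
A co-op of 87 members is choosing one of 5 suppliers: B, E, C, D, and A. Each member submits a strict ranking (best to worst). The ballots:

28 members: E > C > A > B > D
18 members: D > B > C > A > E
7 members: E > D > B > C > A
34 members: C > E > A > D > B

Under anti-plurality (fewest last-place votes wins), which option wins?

C

Last-place votes: B 34, E 18, C 0, D 28, A 7.
C is ranked last by the fewest voters, so C wins.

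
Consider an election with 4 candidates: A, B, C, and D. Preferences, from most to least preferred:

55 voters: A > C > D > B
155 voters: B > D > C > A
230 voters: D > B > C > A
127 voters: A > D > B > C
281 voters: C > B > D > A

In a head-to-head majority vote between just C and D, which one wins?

D

Voters preferring C to D: 336; preferring D to C: 512.
D wins the head-to-head.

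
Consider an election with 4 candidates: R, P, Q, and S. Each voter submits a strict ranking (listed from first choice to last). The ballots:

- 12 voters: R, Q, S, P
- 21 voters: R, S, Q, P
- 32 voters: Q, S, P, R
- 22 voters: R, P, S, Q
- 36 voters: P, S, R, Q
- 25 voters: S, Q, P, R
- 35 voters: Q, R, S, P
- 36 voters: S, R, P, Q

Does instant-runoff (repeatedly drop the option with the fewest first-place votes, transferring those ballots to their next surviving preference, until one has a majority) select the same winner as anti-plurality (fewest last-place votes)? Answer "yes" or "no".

yes

Instant-runoff — R1 R 55, P 36, Q 67, S 61 (P out); R2 R 55, Q 67, S 97 (R out); R3 Q 79, S 140 (S winner). Winner: S.
Anti-plurality — last-place votes: R 57, P 68, Q 94, S 0. Winner: S.
The two methods agree.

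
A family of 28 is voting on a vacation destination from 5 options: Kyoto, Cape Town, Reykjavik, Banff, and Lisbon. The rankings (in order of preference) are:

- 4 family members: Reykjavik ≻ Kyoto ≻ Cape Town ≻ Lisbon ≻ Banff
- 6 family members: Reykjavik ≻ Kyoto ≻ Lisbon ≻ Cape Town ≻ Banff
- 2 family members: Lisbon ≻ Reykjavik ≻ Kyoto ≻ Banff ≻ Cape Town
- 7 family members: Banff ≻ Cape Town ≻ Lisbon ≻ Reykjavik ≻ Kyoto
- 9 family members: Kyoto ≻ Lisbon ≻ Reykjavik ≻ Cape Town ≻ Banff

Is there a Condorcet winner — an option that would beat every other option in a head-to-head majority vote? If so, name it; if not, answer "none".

Checking pairwise contests:
Reykjavik beats Kyoto 19–9.
Kyoto beats Cape Town 21–7.
Lisbon beats Reykjavik 18–10.
Kyoto beats Banff 21–7.
Kyoto beats Lisbon 19–9.
Every option loses at least one head-to-head, so there is no Condorcet winner.

none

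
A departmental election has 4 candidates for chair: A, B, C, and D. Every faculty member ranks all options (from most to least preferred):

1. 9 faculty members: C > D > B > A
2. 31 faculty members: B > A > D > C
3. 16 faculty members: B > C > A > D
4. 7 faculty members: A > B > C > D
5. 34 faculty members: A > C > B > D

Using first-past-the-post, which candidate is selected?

First-place votes: A 41, B 47, C 9, D 0.
B has the most first-place votes.

B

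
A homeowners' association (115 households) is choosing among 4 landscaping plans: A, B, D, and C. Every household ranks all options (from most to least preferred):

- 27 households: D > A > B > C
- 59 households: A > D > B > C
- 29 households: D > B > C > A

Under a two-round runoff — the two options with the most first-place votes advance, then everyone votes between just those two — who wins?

Round 1 first-place votes: A 59, B 0, D 56, C 0.
A and D advance.
Runoff: A is preferred to D by 59 voters; D by 56.
A wins the runoff.

A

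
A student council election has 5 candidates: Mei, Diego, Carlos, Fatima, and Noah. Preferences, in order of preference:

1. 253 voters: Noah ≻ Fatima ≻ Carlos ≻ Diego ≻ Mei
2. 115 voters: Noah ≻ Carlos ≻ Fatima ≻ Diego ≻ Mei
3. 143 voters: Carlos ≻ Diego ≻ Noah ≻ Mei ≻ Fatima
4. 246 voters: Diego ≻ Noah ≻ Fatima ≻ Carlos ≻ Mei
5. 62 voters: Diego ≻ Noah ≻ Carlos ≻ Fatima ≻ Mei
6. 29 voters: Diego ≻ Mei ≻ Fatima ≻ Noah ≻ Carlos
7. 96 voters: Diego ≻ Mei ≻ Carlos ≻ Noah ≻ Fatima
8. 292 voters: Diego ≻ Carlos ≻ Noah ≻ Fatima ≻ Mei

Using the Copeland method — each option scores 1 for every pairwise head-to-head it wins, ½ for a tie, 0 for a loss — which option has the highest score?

Mei: loses to Diego, Carlos, Fatima, and Noah → score 0.
Diego: beats Mei, Carlos, Fatima, and Noah → score 4.
Carlos: beats Mei and Fatima; loses to Diego and Noah → score 2.
Fatima: beats Mei; loses to Diego, Carlos, and Noah → score 1.
Noah: beats Mei, Carlos, and Fatima; loses to Diego → score 3.
Diego has the best pairwise record.

Diego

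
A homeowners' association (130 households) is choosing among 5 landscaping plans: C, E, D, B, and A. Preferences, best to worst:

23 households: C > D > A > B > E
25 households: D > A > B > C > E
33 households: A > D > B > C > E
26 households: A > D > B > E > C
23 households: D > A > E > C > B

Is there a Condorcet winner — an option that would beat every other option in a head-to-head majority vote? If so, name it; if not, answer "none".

D vs C: 107–23 for D.
D vs E: 130–0 for D.
D vs B: 130–0 for D.
D vs A: 71–59 for D.
D beats every other option head-to-head.

D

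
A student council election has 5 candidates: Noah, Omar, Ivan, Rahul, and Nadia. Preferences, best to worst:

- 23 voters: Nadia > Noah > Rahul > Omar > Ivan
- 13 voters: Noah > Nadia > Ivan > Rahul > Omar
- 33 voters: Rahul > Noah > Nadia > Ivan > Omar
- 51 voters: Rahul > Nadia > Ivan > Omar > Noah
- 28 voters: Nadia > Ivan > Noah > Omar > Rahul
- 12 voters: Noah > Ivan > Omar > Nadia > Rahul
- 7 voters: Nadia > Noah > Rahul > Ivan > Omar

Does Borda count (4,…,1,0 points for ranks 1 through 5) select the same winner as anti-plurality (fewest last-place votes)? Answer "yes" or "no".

yes

Borda — scores: Noah 345, Omar 126, Ivan 288, Rahul 409, Nadia 502. Winner: Nadia.
Anti-plurality — last-place votes: Noah 51, Omar 53, Ivan 23, Rahul 40, Nadia 0. Winner: Nadia.
The two methods agree.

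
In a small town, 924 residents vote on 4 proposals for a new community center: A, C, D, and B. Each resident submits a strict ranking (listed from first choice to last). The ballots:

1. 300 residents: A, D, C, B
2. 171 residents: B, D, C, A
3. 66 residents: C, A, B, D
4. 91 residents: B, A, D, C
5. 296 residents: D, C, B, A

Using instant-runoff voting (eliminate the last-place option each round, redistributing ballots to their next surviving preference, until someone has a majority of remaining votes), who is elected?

D

Round 1: A 300, C 66, D 296, B 262. Eliminate C.
Round 2: A 366, D 296, B 262. Eliminate B.
Round 3: A 457, D 467. D has a majority.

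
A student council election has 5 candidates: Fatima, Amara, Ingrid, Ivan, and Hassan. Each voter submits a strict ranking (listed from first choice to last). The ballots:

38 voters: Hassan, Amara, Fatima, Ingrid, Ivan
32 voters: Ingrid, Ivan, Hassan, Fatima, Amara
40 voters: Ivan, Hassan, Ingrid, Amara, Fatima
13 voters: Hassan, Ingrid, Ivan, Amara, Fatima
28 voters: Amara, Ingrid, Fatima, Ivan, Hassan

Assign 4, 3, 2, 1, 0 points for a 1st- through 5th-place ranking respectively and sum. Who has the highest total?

Hassan

Fatima: 38·2 + 32·1 + 40·0 + 13·0 + 28·2 = 164
Amara: 38·3 + 32·0 + 40·1 + 13·1 + 28·4 = 279
Ingrid: 38·1 + 32·4 + 40·2 + 13·3 + 28·3 = 369
Ivan: 38·0 + 32·3 + 40·4 + 13·2 + 28·1 = 310
Hassan: 38·4 + 32·2 + 40·3 + 13·4 + 28·0 = 388
Hassan has the highest Borda score (388).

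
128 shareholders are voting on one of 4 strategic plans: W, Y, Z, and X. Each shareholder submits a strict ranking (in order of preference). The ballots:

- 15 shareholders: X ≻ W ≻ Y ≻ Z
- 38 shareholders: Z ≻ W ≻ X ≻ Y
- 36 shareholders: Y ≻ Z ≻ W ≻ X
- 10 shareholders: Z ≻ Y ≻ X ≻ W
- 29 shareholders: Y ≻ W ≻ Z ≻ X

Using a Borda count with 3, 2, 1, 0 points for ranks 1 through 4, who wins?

W: 15·2 + 38·2 + 36·1 + 10·0 + 29·2 = 200
Y: 15·1 + 38·0 + 36·3 + 10·2 + 29·3 = 230
Z: 15·0 + 38·3 + 36·2 + 10·3 + 29·1 = 245
X: 15·3 + 38·1 + 36·0 + 10·1 + 29·0 = 93
Z has the highest Borda score (245).

Z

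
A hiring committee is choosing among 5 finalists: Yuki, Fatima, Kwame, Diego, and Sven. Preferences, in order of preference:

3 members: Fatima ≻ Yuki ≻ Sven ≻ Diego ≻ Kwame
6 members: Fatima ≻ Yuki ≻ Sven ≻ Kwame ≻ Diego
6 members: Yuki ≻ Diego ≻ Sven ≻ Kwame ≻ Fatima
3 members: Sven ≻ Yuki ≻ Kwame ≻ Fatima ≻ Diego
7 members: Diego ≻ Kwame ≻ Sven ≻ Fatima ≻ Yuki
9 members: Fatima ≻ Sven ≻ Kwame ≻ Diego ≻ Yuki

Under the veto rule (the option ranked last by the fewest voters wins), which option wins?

Sven

Last-place votes: Yuki 16, Fatima 6, Kwame 3, Diego 9, Sven 0.
Sven is ranked last by the fewest voters, so Sven wins.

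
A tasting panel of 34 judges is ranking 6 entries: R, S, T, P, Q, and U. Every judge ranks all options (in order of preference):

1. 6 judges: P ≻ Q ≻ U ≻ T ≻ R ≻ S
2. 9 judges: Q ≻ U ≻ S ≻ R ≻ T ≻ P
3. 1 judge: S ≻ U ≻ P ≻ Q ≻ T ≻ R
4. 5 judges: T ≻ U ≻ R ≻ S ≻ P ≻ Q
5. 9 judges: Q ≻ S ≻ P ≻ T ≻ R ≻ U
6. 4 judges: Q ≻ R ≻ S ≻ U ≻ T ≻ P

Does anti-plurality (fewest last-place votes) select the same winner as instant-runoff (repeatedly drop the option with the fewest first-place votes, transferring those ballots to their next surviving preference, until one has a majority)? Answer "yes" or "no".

Anti-plurality — last-place votes: R 1, S 6, T 0, P 13, Q 5, U 9. Winner: T.
Instant-runoff — R1 R 0, S 1, T 5, P 6, Q 22, U 0 (Q winner). Winner: Q.
The two methods disagree.

no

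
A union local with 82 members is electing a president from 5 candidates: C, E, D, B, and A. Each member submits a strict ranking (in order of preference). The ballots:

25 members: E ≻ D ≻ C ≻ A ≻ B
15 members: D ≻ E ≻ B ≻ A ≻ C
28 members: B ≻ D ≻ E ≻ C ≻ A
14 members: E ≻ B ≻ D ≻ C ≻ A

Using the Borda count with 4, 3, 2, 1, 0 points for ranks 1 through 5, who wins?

E

C: 25·2 + 15·0 + 28·1 + 14·1 = 92
E: 25·4 + 15·3 + 28·2 + 14·4 = 257
D: 25·3 + 15·4 + 28·3 + 14·2 = 247
B: 25·0 + 15·2 + 28·4 + 14·3 = 184
A: 25·1 + 15·1 + 28·0 + 14·0 = 40
E has the highest Borda score (257).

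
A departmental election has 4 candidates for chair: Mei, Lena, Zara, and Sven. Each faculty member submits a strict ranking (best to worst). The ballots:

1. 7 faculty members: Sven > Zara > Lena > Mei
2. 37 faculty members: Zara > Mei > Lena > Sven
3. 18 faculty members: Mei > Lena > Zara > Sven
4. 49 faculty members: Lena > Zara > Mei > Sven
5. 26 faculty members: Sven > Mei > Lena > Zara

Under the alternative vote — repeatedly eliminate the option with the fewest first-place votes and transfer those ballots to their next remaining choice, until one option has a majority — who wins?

Round 1: Mei 18, Lena 49, Zara 37, Sven 33. Eliminate Mei.
Round 2: Lena 67, Zara 37, Sven 33. Eliminate Sven.
Round 3: Lena 93, Zara 44. Lena has a majority.

Lena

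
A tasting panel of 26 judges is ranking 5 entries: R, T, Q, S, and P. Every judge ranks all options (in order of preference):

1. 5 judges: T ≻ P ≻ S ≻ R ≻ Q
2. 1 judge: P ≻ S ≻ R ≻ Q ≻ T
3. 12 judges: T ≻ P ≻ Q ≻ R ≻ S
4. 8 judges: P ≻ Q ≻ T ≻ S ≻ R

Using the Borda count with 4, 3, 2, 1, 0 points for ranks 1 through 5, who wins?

R: 5·1 + 1·2 + 12·1 + 8·0 = 19
T: 5·4 + 1·0 + 12·4 + 8·2 = 84
Q: 5·0 + 1·1 + 12·2 + 8·3 = 49
S: 5·2 + 1·3 + 12·0 + 8·1 = 21
P: 5·3 + 1·4 + 12·3 + 8·4 = 87
P has the highest Borda score (87).

P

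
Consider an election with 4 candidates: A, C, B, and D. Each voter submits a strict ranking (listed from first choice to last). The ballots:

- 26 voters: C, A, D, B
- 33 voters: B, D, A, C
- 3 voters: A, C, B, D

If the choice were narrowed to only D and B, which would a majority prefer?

Voters preferring D to B: 26; preferring B to D: 36.
B wins the head-to-head.

B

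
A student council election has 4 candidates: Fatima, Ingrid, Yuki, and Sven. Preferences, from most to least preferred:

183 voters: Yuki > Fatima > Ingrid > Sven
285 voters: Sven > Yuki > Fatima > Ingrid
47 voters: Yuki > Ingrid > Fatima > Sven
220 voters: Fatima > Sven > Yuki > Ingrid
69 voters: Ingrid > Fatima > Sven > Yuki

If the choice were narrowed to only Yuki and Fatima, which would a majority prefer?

Voters preferring Yuki to Fatima: 515; preferring Fatima to Yuki: 289.
Yuki wins the head-to-head.

Yuki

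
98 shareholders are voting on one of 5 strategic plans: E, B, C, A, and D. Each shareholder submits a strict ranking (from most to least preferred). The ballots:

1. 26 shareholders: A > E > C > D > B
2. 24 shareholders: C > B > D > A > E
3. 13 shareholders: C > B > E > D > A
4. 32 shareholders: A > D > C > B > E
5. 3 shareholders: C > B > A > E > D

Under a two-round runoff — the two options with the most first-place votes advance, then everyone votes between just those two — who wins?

Round 1 first-place votes: E 0, B 0, C 40, A 58, D 0.
A and C advance.
Runoff: A is preferred to C by 58 voters; C by 40.
A wins the runoff.

A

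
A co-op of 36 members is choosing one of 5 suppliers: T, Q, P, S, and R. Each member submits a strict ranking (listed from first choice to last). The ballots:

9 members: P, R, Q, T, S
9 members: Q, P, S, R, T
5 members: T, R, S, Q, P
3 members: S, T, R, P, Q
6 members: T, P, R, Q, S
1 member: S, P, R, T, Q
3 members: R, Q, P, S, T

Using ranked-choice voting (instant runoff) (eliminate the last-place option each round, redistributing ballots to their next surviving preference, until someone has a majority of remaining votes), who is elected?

Q

Round 1: T 11, Q 9, P 9, S 4, R 3. Eliminate R.
Round 2: T 11, Q 12, P 9, S 4. Eliminate S.
Round 3: T 14, Q 12, P 10. Eliminate P.
Round 4: T 15, Q 21. Q has a majority.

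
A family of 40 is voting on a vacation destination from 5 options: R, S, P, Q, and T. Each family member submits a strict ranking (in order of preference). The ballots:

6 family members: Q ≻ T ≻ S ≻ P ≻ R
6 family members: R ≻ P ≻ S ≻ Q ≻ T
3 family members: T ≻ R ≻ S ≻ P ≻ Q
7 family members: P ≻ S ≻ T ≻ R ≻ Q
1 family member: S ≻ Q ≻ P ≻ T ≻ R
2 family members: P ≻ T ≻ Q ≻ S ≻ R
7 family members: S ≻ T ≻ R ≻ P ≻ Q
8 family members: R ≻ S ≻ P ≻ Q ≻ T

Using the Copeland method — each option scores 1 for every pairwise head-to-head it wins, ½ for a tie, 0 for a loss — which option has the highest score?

R: beats P and Q; loses to S and T → score 2.
S: beats R, P, Q, and T → score 4.
P: beats Q and T; loses to R and S → score 2.
Q: beats T; loses to R, S, and P → score 1.
T: beats R; loses to S, P, and Q → score 1.
S has the best pairwise record.

S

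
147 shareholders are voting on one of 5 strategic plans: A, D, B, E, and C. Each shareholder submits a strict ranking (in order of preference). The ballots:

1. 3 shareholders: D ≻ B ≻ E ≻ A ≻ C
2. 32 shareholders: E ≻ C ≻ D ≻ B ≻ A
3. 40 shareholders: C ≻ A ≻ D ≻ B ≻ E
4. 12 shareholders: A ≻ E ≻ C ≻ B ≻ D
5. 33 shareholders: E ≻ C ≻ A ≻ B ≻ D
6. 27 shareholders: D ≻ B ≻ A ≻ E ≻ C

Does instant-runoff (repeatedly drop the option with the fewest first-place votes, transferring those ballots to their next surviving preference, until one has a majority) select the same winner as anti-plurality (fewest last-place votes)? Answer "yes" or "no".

no

Instant-runoff — R1 A 12, D 30, B 0, E 65, C 40 (B out); R2 A 12, D 30, E 65, C 40 (A out); R3 D 30, E 77, C 40 (E winner). Winner: E.
Anti-plurality — last-place votes: A 32, D 45, B 0, E 40, C 30. Winner: B.
The two methods disagree.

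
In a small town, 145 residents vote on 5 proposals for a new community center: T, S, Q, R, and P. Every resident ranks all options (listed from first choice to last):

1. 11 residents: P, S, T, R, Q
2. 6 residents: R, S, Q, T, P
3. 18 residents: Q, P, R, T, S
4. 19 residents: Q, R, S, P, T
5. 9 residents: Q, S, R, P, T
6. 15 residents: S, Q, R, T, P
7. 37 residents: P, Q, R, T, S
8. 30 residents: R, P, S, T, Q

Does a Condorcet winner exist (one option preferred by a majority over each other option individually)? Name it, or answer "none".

none

Checking pairwise contests:
S beats T 90–55.
Q beats S 83–62.
P beats Q 78–67.
Q beats R 98–47.
R beats P 79–66.
Every option loses at least one head-to-head, so there is no Condorcet winner.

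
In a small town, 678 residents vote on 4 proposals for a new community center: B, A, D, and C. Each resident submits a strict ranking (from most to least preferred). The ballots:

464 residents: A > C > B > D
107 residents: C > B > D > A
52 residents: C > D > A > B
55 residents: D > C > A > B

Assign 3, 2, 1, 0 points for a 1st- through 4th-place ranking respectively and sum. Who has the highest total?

C

B: 464·1 + 107·2 + 52·0 + 55·0 = 678
A: 464·3 + 107·0 + 52·1 + 55·1 = 1499
D: 464·0 + 107·1 + 52·2 + 55·3 = 376
C: 464·2 + 107·3 + 52·3 + 55·2 = 1515
C has the highest Borda score (1515).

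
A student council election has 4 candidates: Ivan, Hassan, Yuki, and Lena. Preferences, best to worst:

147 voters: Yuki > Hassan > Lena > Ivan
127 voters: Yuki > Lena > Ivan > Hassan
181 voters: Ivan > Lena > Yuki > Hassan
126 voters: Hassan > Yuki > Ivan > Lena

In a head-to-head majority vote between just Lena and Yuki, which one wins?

Yuki

Voters preferring Lena to Yuki: 181; preferring Yuki to Lena: 400.
Yuki wins the head-to-head.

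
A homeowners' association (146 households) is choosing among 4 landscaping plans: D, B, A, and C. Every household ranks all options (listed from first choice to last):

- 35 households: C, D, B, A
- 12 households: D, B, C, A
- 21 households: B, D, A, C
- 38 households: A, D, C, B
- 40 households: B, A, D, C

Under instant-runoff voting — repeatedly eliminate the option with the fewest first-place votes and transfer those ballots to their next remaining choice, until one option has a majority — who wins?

B

Round 1: D 12, B 61, A 38, C 35. Eliminate D.
Round 2: B 73, A 38, C 35. Eliminate C.
Round 3: B 108, A 38. B has a majority.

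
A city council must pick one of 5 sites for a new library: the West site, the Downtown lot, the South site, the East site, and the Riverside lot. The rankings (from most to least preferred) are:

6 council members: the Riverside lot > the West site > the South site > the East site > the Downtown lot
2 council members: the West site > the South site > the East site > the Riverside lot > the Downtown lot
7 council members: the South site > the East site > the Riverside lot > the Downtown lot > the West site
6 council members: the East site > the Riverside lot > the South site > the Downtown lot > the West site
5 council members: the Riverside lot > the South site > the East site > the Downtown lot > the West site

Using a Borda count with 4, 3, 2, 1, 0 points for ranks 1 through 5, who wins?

the West site: 6·3 + 2·4 + 7·0 + 6·0 + 5·0 = 26
the Downtown lot: 6·0 + 2·0 + 7·1 + 6·1 + 5·1 = 18
the South site: 6·2 + 2·3 + 7·4 + 6·2 + 5·3 = 73
the East site: 6·1 + 2·2 + 7·3 + 6·4 + 5·2 = 65
the Riverside lot: 6·4 + 2·1 + 7·2 + 6·3 + 5·4 = 78
the Riverside lot has the highest Borda score (78).

the Riverside lot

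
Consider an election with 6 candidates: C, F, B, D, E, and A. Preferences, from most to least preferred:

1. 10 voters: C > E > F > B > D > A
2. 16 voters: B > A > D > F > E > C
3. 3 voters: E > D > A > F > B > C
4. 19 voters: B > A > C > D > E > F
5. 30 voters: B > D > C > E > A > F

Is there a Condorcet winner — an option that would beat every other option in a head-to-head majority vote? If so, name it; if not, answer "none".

B

B vs C: 68–10 for B.
B vs F: 65–13 for B.
B vs D: 75–3 for B.
B vs E: 65–13 for B.
B vs A: 75–3 for B.
B beats every other option head-to-head.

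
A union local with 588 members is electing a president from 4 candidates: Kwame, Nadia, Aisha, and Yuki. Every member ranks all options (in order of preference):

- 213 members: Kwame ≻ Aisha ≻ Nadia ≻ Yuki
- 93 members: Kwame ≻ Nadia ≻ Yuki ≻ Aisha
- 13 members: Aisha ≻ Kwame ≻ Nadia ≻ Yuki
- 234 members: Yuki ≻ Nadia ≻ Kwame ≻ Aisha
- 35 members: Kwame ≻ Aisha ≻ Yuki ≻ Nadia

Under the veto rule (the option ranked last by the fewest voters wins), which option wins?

Last-place votes: Kwame 0, Nadia 35, Aisha 327, Yuki 226.
Kwame is ranked last by the fewest voters, so Kwame wins.

Kwame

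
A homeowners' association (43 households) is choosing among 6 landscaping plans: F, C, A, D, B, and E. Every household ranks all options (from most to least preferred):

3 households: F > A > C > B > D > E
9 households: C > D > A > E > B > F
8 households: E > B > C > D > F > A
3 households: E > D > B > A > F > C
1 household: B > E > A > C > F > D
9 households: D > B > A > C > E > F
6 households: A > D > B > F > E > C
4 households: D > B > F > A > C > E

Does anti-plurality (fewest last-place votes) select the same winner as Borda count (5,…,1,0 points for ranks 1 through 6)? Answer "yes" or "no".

no

Anti-plurality — last-place votes: F 18, C 9, A 8, D 1, B 0, E 7. Winner: B.
Borda — scores: F 51, C 102, A 113, D 156, B 131, E 92. Winner: D.
The two methods disagree.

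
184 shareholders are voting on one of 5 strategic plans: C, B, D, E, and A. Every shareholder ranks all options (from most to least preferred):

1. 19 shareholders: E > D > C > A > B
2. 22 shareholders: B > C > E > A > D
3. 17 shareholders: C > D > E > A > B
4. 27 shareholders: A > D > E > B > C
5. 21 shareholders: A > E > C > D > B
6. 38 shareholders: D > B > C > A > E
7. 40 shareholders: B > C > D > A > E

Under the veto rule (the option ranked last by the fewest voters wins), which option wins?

A

Last-place votes: C 27, B 57, D 22, E 78, A 0.
A is ranked last by the fewest voters, so A wins.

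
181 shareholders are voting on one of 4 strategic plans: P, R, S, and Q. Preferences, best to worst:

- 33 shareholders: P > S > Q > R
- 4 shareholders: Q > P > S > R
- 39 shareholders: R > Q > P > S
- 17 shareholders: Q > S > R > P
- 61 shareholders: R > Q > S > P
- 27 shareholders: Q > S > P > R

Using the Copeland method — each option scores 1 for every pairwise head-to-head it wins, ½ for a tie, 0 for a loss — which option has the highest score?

R

P: loses to R, S, and Q → score 0.
R: beats P, S, and Q → score 3.
S: beats P; loses to R and Q → score 1.
Q: beats P and S; loses to R → score 2.
R has the best pairwise record.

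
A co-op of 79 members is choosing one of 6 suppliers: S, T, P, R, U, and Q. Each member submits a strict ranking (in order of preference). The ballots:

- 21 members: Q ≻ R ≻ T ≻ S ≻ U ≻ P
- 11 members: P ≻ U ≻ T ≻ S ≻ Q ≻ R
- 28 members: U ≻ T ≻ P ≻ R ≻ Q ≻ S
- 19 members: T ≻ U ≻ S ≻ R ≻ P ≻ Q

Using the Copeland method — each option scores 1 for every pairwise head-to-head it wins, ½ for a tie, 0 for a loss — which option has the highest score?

S: beats P; loses to T, R, U, and Q → score 1.
T: beats S, P, R, U, and Q → score 5.
P: beats Q; loses to S, T, R, and U → score 1.
R: beats S, P, and Q; loses to T and U → score 3.
U: beats S, P, R, and Q; loses to T → score 4.
Q: beats S; loses to T, P, R, and U → score 1.
T has the best pairwise record.

T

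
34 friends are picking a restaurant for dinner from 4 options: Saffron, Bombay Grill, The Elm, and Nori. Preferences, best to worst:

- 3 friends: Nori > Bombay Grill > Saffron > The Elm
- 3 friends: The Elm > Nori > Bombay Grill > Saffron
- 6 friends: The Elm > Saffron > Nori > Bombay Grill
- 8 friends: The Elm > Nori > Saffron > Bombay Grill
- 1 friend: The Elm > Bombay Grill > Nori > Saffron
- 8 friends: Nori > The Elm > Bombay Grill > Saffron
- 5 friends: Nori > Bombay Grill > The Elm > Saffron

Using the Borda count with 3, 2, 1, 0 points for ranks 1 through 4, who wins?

Saffron: 3·1 + 3·0 + 6·2 + 8·1 + 1·0 + 8·0 + 5·0 = 23
Bombay Grill: 3·2 + 3·1 + 6·0 + 8·0 + 1·2 + 8·1 + 5·2 = 29
The Elm: 3·0 + 3·3 + 6·3 + 8·3 + 1·3 + 8·2 + 5·1 = 75
Nori: 3·3 + 3·2 + 6·1 + 8·2 + 1·1 + 8·3 + 5·3 = 77
Nori has the highest Borda score (77).

Nori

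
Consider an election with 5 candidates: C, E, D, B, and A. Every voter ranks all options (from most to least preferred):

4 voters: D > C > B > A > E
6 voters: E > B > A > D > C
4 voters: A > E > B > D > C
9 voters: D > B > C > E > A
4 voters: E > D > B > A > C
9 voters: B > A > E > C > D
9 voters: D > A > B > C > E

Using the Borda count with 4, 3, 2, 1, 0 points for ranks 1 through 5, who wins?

C: 4·3 + 6·0 + 4·0 + 9·2 + 4·0 + 9·1 + 9·1 = 48
E: 4·0 + 6·4 + 4·3 + 9·1 + 4·4 + 9·2 + 9·0 = 79
D: 4·4 + 6·1 + 4·1 + 9·4 + 4·3 + 9·0 + 9·4 = 110
B: 4·2 + 6·3 + 4·2 + 9·3 + 4·2 + 9·4 + 9·2 = 123
A: 4·1 + 6·2 + 4·4 + 9·0 + 4·1 + 9·3 + 9·3 = 90
B has the highest Borda score (123).

B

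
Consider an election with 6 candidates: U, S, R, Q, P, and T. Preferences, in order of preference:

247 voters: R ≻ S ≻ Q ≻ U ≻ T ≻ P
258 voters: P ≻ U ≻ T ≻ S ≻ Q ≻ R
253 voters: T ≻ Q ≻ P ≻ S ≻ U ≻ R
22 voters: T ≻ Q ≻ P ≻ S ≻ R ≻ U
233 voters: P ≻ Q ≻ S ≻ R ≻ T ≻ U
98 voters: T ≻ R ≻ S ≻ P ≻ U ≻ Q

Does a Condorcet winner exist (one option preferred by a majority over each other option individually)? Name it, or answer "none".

T vs U: 606–505 for T.
T vs S: 631–480 for T.
T vs R: 631–480 for T.
T vs Q: 631–480 for T.
T vs P: 620–491 for T.
T beats every other option head-to-head.

T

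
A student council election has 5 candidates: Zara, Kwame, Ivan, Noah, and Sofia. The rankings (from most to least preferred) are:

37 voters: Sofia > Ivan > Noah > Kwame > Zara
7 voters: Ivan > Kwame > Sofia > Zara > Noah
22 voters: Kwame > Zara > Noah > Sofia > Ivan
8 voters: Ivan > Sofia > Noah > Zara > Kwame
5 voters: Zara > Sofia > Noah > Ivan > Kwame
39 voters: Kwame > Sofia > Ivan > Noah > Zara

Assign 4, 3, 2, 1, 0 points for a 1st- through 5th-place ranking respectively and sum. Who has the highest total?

Zara: 37·0 + 7·1 + 22·3 + 8·1 + 5·4 + 39·0 = 101
Kwame: 37·1 + 7·3 + 22·4 + 8·0 + 5·0 + 39·4 = 302
Ivan: 37·3 + 7·4 + 22·0 + 8·4 + 5·1 + 39·2 = 254
Noah: 37·2 + 7·0 + 22·2 + 8·2 + 5·2 + 39·1 = 183
Sofia: 37·4 + 7·2 + 22·1 + 8·3 + 5·3 + 39·3 = 340
Sofia has the highest Borda score (340).

Sofia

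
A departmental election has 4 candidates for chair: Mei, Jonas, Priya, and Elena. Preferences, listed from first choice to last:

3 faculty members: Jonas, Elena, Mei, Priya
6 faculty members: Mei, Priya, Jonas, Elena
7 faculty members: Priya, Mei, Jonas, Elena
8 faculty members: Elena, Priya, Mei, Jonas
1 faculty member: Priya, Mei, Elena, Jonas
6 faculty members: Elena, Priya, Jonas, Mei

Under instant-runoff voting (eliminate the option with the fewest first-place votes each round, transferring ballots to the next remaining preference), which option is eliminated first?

Jonas

Round 1: Mei 6, Jonas 3, Priya 8, Elena 14. Eliminate Jonas.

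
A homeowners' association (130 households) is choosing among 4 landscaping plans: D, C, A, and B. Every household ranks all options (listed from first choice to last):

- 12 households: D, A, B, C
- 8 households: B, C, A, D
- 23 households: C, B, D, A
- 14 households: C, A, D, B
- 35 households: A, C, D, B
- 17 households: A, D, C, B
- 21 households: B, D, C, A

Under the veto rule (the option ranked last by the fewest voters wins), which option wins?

D

Last-place votes: D 8, C 12, A 44, B 66.
D is ranked last by the fewest voters, so D wins.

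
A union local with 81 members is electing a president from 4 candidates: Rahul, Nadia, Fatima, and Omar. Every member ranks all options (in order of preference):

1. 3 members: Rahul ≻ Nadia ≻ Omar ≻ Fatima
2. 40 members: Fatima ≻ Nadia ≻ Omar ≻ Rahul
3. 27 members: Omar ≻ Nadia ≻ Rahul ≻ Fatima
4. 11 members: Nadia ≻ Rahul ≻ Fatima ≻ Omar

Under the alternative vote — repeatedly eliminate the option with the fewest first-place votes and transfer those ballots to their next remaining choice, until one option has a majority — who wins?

Round 1: Rahul 3, Nadia 11, Fatima 40, Omar 27. Eliminate Rahul.
Round 2: Nadia 14, Fatima 40, Omar 27. Eliminate Nadia.
Round 3: Fatima 51, Omar 30. Fatima has a majority.

Fatima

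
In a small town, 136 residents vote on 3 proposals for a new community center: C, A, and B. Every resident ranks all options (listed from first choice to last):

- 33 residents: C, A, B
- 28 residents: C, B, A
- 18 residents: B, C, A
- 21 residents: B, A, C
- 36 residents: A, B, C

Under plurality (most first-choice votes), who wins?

C

First-place votes: C 61, A 36, B 39.
C has the most first-place votes.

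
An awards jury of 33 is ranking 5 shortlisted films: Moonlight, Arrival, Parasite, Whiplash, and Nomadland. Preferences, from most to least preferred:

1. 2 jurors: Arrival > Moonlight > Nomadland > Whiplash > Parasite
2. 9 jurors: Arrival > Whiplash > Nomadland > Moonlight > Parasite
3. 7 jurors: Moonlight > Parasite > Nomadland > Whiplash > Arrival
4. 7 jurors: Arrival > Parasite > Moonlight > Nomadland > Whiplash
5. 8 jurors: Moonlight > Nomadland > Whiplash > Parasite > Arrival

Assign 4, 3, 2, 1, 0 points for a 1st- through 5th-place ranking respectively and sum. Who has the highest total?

Moonlight

Moonlight: 2·3 + 9·1 + 7·4 + 7·2 + 8·4 = 89
Arrival: 2·4 + 9·4 + 7·0 + 7·4 + 8·0 = 72
Parasite: 2·0 + 9·0 + 7·3 + 7·3 + 8·1 = 50
Whiplash: 2·1 + 9·3 + 7·1 + 7·0 + 8·2 = 52
Nomadland: 2·2 + 9·2 + 7·2 + 7·1 + 8·3 = 67
Moonlight has the highest Borda score (89).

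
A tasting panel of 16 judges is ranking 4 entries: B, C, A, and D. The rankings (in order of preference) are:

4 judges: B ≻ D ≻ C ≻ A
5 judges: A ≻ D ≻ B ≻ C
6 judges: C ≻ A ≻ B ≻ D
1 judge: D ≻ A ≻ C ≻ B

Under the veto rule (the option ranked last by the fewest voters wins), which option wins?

B

Last-place votes: B 1, C 5, A 4, D 6.
B is ranked last by the fewest voters, so B wins.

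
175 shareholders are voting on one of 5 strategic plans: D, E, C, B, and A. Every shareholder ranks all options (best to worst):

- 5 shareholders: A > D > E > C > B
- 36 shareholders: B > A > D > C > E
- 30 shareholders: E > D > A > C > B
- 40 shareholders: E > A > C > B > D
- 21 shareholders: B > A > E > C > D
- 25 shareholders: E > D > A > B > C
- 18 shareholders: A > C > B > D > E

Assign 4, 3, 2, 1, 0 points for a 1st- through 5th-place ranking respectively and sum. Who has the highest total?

A

D: 5·3 + 36·2 + 30·3 + 40·0 + 21·0 + 25·3 + 18·1 = 270
E: 5·2 + 36·0 + 30·4 + 40·4 + 21·2 + 25·4 + 18·0 = 432
C: 5·1 + 36·1 + 30·1 + 40·2 + 21·1 + 25·0 + 18·3 = 226
B: 5·0 + 36·4 + 30·0 + 40·1 + 21·4 + 25·1 + 18·2 = 329
A: 5·4 + 36·3 + 30·2 + 40·3 + 21·3 + 25·2 + 18·4 = 493
A has the highest Borda score (493).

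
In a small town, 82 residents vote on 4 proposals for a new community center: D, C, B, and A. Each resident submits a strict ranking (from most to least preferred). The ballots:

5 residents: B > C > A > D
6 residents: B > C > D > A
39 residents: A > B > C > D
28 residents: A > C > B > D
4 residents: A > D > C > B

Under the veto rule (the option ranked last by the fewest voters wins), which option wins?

Last-place votes: D 72, C 0, B 4, A 6.
C is ranked last by the fewest voters, so C wins.

C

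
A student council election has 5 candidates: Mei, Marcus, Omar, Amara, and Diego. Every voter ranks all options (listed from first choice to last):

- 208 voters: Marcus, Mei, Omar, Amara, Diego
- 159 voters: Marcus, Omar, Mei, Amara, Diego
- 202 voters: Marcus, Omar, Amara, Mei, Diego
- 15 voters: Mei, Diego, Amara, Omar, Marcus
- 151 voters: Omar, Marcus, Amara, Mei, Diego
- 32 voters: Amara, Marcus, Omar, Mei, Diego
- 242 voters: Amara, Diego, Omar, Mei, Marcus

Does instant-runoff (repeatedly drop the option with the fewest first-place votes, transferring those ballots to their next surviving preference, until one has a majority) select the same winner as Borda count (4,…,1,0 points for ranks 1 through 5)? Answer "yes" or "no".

Instant-runoff — R1 Mei 15, Marcus 569, Omar 151, Amara 274, Diego 0 (Marcus winner). Winner: Marcus.
Borda — scores: Mei 1629, Marcus 2825, Omar 2666, Amara 2199, Diego 771. Winner: Marcus.
The two methods agree.

yes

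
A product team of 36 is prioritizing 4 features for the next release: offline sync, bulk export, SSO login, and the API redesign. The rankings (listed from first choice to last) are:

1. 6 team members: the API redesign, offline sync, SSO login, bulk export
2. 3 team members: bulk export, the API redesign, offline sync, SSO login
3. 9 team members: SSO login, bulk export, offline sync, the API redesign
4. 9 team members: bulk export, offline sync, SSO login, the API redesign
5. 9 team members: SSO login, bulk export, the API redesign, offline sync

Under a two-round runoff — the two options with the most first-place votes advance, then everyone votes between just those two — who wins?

SSO login

Round 1 first-place votes: offline sync 0, bulk export 12, SSO login 18, the API redesign 6.
SSO login and bulk export advance.
Runoff: SSO login is preferred to bulk export by 24 voters; bulk export by 12.
SSO login wins the runoff.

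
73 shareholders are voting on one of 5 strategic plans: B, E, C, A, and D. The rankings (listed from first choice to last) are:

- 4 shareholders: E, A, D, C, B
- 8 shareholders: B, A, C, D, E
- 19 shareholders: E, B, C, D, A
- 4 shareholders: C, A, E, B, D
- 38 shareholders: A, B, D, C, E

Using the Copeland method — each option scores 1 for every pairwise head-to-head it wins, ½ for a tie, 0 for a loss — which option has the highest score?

A

B: beats E, C, and D; loses to A → score 3.
E: loses to B, C, A, and D → score 0.
C: beats E; loses to B, A, and D → score 1.
A: beats B, E, C, and D → score 4.
D: beats E and C; loses to B and A → score 2.
A has the best pairwise record.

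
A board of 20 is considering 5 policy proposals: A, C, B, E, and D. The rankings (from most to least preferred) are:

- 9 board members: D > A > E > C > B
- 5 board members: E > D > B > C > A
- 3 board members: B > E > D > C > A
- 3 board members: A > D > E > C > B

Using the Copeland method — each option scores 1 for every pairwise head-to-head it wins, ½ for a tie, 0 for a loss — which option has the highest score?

D

A: beats C, B, and E; loses to D → score 3.
C: beats B; loses to A, E, and D → score 1.
B: loses to A, C, E, and D → score 0.
E: beats C and B; loses to A and D → score 2.
D: beats A, C, B, and E → score 4.
D has the best pairwise record.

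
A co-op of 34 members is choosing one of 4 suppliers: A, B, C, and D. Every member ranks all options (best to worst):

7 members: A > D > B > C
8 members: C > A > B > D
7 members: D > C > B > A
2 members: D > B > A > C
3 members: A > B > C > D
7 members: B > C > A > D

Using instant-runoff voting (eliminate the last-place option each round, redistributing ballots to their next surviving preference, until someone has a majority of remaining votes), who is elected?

Round 1: A 10, B 7, C 8, D 9. Eliminate B.
Round 2: A 10, C 15, D 9. Eliminate D.
Round 3: A 12, C 22. C has a majority.

C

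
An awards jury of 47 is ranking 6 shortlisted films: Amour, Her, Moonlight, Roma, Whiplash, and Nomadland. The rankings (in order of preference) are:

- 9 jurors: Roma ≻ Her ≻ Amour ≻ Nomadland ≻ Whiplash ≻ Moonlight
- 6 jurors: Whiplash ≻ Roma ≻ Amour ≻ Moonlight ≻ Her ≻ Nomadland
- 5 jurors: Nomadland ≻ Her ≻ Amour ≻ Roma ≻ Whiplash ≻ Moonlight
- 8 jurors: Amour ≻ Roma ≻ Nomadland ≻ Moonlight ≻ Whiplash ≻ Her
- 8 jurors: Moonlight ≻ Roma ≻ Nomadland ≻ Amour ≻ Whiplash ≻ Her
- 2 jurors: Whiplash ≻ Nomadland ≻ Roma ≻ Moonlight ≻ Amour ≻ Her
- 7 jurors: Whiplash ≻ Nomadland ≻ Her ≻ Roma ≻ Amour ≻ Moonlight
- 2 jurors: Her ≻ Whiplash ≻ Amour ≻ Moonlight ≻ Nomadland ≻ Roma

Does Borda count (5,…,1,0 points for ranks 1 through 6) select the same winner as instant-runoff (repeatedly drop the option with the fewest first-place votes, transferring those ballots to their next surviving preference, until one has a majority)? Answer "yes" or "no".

Borda — scores: Amour 131, Her 93, Moonlight 76, Roma 163, Whiplash 113, Nomadland 129. Winner: Roma.
Instant-runoff — R1 Amour 8, Her 2, Moonlight 8, Roma 9, Whiplash 15, Nomadland 5 (Her out); R2 Amour 8, Moonlight 8, Roma 9, Whiplash 17, Nomadland 5 (Nomadland out); R3 Amour 13, Moonlight 8, Roma 9, Whiplash 17 (Moonlight out); R4 Amour 13, Roma 17, Whiplash 17 (Amour out); R5 Roma 30, Whiplash 17 (Roma winner). Winner: Roma.
The two methods agree.

yes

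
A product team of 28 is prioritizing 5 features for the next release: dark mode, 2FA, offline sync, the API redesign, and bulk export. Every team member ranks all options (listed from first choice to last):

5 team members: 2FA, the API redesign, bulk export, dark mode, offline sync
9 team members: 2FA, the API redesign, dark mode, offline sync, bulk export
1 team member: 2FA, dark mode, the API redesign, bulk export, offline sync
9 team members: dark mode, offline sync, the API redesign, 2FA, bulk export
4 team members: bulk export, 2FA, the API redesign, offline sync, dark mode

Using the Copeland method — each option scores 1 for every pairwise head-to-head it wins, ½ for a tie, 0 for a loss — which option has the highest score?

2FA

dark mode: beats offline sync and bulk export; loses to 2FA and the API redesign → score 2.
2FA: beats dark mode, offline sync, the API redesign, and bulk export → score 4.
offline sync: beats bulk export; loses to dark mode, 2FA, and the API redesign → score 1.
the API redesign: beats dark mode, offline sync, and bulk export; loses to 2FA → score 3.
bulk export: loses to dark mode, 2FA, offline sync, and the API redesign → score 0.
2FA has the best pairwise record.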